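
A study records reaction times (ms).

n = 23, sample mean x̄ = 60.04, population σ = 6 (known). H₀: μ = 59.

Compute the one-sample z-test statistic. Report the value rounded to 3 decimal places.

SE = σ/√n = 6/√23 = 1.2511
z = (x̄−μ₀)/SE = (60.04−59)/1.2511 = 0.8313

test statistic = 0.831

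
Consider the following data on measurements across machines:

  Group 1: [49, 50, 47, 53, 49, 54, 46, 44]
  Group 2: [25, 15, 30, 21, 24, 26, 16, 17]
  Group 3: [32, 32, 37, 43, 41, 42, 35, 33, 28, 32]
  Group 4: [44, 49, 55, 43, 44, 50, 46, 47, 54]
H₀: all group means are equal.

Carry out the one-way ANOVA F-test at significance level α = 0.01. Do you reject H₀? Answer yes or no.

Group means [49.00, 21.75, 35.50, 48.00], grand mean 38.657
SSB = Σnᵢ(x̄ᵢ−x̄)² = 4027.886; SSW = ΣΣ(x−x̄ᵢ)² = 666.000
MSB = 4027.886/3 = 1342.6286; MSW = 666.000/31 = 21.4839
F = MSB/MSW = 62.4947
df = (3, 31)
p-value (upper-tail) = 0.00000
At α=0.01: p < α → reject H₀

reject H₀: yes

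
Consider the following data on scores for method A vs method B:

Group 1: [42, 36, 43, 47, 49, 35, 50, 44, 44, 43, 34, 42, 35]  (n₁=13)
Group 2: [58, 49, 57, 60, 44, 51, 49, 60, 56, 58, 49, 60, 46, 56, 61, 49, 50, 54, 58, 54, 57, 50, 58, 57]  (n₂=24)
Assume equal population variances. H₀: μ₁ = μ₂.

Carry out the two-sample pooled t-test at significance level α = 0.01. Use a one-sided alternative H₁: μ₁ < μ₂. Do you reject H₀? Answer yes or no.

x̄₁=41.846, s₁=5.367, n₁=13
x̄₂=54.208, s₂=4.934, n₂=24
s_p² = [12·5.367² + 23·4.934²]/35 = 25.8757
SE = √(s_p²·(1/13+1/24)) = 1.7517
t = (41.846−54.208)/1.7517 = -7.0571
df = 35
p-value (one-sided, H₁ less) = 0.00000
At α=0.01: p < α → reject H₀

reject H₀: yes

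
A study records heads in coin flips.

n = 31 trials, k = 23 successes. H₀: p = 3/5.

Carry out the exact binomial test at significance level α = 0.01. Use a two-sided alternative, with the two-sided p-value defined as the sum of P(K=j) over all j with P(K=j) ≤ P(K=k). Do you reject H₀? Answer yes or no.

reject H₀: no

Exact binomial: n=31, k=23, p₀=3/5=0.6000
P(X=j) = C(n,j)·p₀^j·(1−p₀)^(n−j); p = Σ P(X=j) over j with P(X=j) ≤ P(X=23)
p-value (two-sided) = 0.14151
At α=0.01: p ≥ α → fail to reject H₀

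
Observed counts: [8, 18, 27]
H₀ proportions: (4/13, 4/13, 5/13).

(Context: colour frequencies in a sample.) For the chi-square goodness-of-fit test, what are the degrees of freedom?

df = k − 1 = 3 − 1 = 2

degrees of freedom = 2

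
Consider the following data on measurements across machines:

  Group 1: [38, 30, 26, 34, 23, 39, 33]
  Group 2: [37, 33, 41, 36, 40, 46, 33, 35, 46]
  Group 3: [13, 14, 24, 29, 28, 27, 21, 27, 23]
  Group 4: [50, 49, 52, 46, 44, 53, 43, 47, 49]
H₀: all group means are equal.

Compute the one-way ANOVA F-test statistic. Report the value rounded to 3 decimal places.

Group means [31.86, 38.56, 22.89, 48.11], grand mean 35.559
SSB = Σnᵢ(x̄ᵢ−x̄)² = 3039.525; SSW = ΣΣ(x−x̄ᵢ)² = 784.857
MSB = 3039.525/3 = 1013.1751; MSW = 784.857/30 = 26.1619
F = MSB/MSW = 38.7271
df = (3, 30)

test statistic = 38.727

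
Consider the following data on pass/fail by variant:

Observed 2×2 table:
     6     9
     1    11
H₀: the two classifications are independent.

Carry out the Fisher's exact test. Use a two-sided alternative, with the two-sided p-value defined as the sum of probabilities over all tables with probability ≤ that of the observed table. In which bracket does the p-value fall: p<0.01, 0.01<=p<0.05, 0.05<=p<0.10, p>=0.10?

p-value bracket: 0.05<=p<0.10

Margins: r₁=15, r₂=12, c₁=7, c₂=20, n=27
p_obs = C(15,6)·C(12,1)/C(27,7); sum pmf over tables with pmf ≤ p_obs
p-value (two-sided) = 0.09138
→ bracket: 0.05<=p<0.10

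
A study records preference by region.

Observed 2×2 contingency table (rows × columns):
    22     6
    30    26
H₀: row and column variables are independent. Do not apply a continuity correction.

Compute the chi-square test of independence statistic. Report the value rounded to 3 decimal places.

test statistic = 4.947

Row totals [28, 56], col totals [52, 32], n=84
χ² = (22−17.33)²/17.33 + (6−10.67)²/10.67 + (30−34.67)²/34.67 + (26−21.33)²/21.33 = 4.9471
df = 1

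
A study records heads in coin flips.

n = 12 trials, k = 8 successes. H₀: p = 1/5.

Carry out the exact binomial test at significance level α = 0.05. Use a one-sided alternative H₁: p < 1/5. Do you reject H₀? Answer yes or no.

Exact binomial: n=12, k=8, p₀=1/5=0.2000
P(X≤8) from Σ C(n,i)·p₀^i·(1−p₀)^(n−i)
p-value (one-sided, H₁ less) = 0.99994
At α=0.05: p ≥ α → fail to reject H₀

reject H₀: no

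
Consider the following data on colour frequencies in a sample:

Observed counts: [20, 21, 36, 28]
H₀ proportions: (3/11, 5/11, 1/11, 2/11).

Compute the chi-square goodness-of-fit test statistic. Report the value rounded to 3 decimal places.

test statistic = 95.046

n = 105; E_i = n·p_i = [28.64, 47.73, 9.55, 19.09]
χ² = (20−28.64)²/28.64 + (21−47.73)²/47.73 + (36−9.55)²/9.55 + (28−19.09)²/19.09 = 95.0463
df = 3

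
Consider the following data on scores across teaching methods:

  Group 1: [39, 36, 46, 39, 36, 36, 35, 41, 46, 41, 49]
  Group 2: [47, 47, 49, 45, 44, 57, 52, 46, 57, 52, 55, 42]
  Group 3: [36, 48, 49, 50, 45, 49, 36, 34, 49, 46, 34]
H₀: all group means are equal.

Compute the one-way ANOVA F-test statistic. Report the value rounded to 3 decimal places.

Group means [40.36, 49.42, 43.27], grand mean 44.500
SSB = Σnᵢ(x̄ᵢ−x̄)² = 494.856; SSW = ΣΣ(x−x̄ᵢ)² = 969.644
MSB = 494.856/2 = 247.4280; MSW = 969.644/31 = 31.2788
F = MSB/MSW = 7.9104
df = (2, 31)

test statistic = 7.910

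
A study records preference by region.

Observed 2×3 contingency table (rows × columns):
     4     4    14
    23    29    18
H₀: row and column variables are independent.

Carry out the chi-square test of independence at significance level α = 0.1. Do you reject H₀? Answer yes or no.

reject H₀: yes

Row totals [22, 70], col totals [27, 33, 32], n=92
χ² = (4−6.46)²/6.46 + (4−7.89)²/7.89 + (14−7.65)²/7.65 + (23−20.54)²/20.54 + (29−25.11)²/25.11 + (18−24.35)²/24.35 = 10.6711
df = 2
p-value (upper-tail) = 0.00482
At α=0.1: p < α → reject H₀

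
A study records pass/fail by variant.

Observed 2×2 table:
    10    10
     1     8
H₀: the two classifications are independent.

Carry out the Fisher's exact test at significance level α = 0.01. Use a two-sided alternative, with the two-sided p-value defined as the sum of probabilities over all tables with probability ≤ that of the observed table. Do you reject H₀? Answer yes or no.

reject H₀: no

Margins: r₁=20, r₂=9, c₁=11, c₂=18, n=29
p_obs = C(20,10)·C(9,1)/C(29,11); sum pmf over tables with pmf ≤ p_obs
p-value (two-sided) = 0.09590
At α=0.01: p ≥ α → fail to reject H₀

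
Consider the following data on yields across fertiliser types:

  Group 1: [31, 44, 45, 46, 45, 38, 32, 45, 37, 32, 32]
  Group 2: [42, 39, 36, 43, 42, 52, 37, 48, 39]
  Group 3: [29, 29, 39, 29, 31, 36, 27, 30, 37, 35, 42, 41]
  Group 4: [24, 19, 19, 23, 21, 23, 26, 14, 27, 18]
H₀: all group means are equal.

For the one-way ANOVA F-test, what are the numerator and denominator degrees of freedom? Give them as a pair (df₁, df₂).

k = 4 groups, N = 42 total
df = (k−1, N−k) = (4−1, 42−4) = (3, 38)

degrees of freedom = [3, 38]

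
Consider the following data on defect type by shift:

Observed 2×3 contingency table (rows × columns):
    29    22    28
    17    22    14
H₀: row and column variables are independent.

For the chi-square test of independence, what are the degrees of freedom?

degrees of freedom = 2

df = (r−1)(c−1) = (2−1)·(3−1) = 2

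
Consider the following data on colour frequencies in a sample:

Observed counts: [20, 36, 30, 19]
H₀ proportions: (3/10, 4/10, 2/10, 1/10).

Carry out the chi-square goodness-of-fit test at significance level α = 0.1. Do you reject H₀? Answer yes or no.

reject H₀: yes

n = 105; E_i = n·p_i = [31.50, 42.00, 21.00, 10.50]
χ² = (20−31.50)²/31.50 + (36−42.00)²/42.00 + (30−21.00)²/21.00 + (19−10.50)²/10.50 = 15.7937
df = 3
p-value (upper-tail) = 0.00125
At α=0.1: p < α → reject H₀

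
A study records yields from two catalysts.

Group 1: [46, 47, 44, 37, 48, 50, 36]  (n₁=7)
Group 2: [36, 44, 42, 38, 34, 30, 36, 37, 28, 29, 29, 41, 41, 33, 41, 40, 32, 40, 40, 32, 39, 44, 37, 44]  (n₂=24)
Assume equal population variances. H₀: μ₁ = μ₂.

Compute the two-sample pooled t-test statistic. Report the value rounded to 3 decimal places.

x̄₁=44.000, s₁=5.447, n₁=7
x̄₂=36.958, s₂=5.052, n₂=24
s_p² = [6·5.447² + 23·5.052²]/29 = 26.3779
SE = √(s_p²·(1/7+1/24)) = 2.2062
t = (44.000−36.958)/2.2062 = 3.1918
df = 29

test statistic = 3.192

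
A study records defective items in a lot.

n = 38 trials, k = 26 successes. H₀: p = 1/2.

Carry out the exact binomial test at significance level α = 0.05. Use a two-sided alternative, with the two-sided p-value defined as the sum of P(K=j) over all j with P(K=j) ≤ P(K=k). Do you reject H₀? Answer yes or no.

reject H₀: yes

Exact binomial: n=38, k=26, p₀=1/2=0.5000
P(X=j) = C(n,j)·p₀^j·(1−p₀)^(n−j); p = Σ P(X=j) over j with P(X=j) ≤ P(X=26)
p-value (two-sided) = 0.03355
At α=0.05: p < α → reject H₀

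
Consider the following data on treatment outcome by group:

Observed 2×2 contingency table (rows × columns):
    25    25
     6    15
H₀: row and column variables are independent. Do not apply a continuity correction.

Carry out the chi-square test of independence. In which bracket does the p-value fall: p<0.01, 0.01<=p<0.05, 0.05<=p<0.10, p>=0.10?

p-value bracket: 0.05<=p<0.10

Row totals [50, 21], col totals [31, 40], n=71
χ² = (25−21.83)²/21.83 + (25−28.17)²/28.17 + (6−9.17)²/9.17 + (15−11.83)²/11.83 = 2.7607
df = 1
p-value (upper-tail) = 0.09661
→ bracket: 0.05<=p<0.10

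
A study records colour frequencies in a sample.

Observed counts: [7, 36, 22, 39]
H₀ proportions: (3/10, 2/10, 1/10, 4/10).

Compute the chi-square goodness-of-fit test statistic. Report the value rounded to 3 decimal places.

n = 104; E_i = n·p_i = [31.20, 20.80, 10.40, 41.60]
χ² = (7−31.20)²/31.20 + (36−20.80)²/20.80 + (22−10.40)²/10.40 + (39−41.60)²/41.60 = 42.9792
df = 3

test statistic = 42.979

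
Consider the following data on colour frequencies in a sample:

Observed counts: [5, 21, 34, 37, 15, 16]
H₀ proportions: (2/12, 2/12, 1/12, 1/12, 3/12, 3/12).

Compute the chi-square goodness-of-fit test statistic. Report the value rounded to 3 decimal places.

n = 128; E_i = n·p_i = [21.33, 21.33, 10.67, 10.67, 32.00, 32.00]
χ² = (5−21.33)²/21.33 + (21−21.33)²/21.33 + (34−10.67)²/10.67 + (37−10.67)²/10.67 + (15−32.00)²/32.00 + (16−32.00)²/32.00 = 145.5938
df = 5

test statistic = 145.594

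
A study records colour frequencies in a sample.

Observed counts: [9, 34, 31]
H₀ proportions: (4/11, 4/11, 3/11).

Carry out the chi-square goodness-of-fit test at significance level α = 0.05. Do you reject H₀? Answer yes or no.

n = 74; E_i = n·p_i = [26.91, 26.91, 20.18]
χ² = (9−26.91)²/26.91 + (34−26.91)²/26.91 + (31−20.18)²/20.18 = 19.5867
df = 2
p-value (upper-tail) = 0.00006
At α=0.05: p < α → reject H₀

reject H₀: yes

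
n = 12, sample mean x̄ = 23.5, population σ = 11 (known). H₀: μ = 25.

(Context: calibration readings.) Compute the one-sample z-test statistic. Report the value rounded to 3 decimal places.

test statistic = -0.472

SE = σ/√n = 11/√12 = 3.1754
z = (x̄−μ₀)/SE = (23.5−25)/3.1754 = -0.4724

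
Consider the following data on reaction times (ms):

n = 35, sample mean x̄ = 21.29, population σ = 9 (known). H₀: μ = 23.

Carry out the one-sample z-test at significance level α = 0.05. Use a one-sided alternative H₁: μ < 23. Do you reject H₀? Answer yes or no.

SE = σ/√n = 9/√35 = 1.5213
z = (x̄−μ₀)/SE = (21.29−23)/1.5213 = -1.1241
p-value (one-sided, H₁ less) = 0.13049
At α=0.05: p ≥ α → fail to reject H₀

reject H₀: no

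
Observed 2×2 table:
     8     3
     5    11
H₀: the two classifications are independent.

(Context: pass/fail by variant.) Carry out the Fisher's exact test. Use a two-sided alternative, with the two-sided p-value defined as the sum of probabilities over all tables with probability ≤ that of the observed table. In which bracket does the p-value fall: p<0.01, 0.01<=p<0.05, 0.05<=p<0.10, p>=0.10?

p-value bracket: 0.05<=p<0.10

Margins: r₁=11, r₂=16, c₁=13, c₂=14, n=27
p_obs = C(11,8)·C(16,5)/C(27,13); sum pmf over tables with pmf ≤ p_obs
p-value (two-sided) = 0.05424
→ bracket: 0.05<=p<0.10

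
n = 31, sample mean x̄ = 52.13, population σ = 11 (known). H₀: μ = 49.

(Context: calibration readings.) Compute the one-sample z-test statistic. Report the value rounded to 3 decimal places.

SE = σ/√n = 11/√31 = 1.9757
z = (x̄−μ₀)/SE = (52.13−49)/1.9757 = 1.5843

test statistic = 1.584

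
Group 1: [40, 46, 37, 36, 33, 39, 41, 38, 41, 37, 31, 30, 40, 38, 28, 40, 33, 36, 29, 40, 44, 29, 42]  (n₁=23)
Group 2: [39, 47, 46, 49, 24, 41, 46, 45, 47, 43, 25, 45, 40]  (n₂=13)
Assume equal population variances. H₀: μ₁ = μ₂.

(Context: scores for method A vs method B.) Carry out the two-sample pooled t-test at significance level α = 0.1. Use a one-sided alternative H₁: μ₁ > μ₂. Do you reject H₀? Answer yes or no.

x̄₁=36.870, s₁=5.030, n₁=23
x̄₂=41.308, s₂=8.014, n₂=13
s_p² = [22·5.030² + 12·8.014²]/34 = 39.0405
SE = √(s_p²·(1/23+1/13)) = 2.1681
t = (36.870−41.308)/2.1681 = -2.0470
df = 34
p-value (one-sided, H₁ greater) = 0.97578
At α=0.1: p ≥ α → fail to reject H₀

reject H₀: no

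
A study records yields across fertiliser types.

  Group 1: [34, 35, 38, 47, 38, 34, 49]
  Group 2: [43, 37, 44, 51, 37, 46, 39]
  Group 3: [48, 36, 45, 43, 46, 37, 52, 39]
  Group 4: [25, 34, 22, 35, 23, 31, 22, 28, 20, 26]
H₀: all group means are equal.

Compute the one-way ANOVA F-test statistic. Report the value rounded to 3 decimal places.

Group means [39.29, 42.43, 43.25, 26.60], grand mean 37.000
SSB = Σnᵢ(x̄ᵢ−x̄)² = 1636.957; SSW = ΣΣ(x−x̄ᵢ)² = 859.043
MSB = 1636.957/3 = 545.6524; MSW = 859.043/28 = 30.6801
F = MSB/MSW = 17.7852
df = (3, 28)

test statistic = 17.785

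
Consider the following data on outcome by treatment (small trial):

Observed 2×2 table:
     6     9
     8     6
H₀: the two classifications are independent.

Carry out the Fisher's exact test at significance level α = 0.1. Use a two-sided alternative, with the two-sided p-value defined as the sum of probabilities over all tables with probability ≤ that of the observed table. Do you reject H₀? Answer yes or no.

Margins: r₁=15, r₂=14, c₁=14, c₂=15, n=29
p_obs = C(15,6)·C(14,8)/C(29,14); sum pmf over tables with pmf ≤ p_obs
p-value (two-sided) = 0.46609
At α=0.1: p ≥ α → fail to reject H₀

reject H₀: no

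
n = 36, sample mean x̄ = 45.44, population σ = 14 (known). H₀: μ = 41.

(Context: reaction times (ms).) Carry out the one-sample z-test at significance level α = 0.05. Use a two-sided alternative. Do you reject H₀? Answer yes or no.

SE = σ/√n = 14/√36 = 2.3333
z = (x̄−μ₀)/SE = (45.44−41)/2.3333 = 1.9029
p-value (two-sided) = 0.05706
At α=0.05: p ≥ α → fail to reject H₀

reject H₀: no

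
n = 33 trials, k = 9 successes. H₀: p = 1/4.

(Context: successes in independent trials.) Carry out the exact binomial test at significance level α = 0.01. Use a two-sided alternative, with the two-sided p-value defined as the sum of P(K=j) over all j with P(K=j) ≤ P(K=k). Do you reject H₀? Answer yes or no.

Exact binomial: n=33, k=9, p₀=1/4=0.2500
P(X=j) = C(n,j)·p₀^j·(1−p₀)^(n−j); p = Σ P(X=j) over j with P(X=j) ≤ P(X=9)
p-value (two-sided) = 0.84057
At α=0.01: p ≥ α → fail to reject H₀

reject H₀: no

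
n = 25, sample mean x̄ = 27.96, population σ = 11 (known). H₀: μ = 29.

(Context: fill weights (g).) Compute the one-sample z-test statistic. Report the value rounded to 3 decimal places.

test statistic = -0.473

SE = σ/√n = 11/√25 = 2.2000
z = (x̄−μ₀)/SE = (27.96−29)/2.2000 = -0.4727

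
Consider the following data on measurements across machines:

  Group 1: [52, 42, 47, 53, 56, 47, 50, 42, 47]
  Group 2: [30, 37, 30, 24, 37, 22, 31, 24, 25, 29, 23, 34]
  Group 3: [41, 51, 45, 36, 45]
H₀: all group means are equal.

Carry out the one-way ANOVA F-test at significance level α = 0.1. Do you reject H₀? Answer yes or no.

Group means [48.44, 28.83, 43.60], grand mean 38.462
SSB = Σnᵢ(x̄ᵢ−x̄)² = 2141.373; SSW = ΣΣ(x−x̄ᵢ)² = 615.089
MSB = 2141.373/2 = 1070.6863; MSW = 615.089/23 = 26.7430
F = MSB/MSW = 40.0361
df = (2, 23)
p-value (upper-tail) = 0.00000
At α=0.1: p < α → reject H₀

reject H₀: yes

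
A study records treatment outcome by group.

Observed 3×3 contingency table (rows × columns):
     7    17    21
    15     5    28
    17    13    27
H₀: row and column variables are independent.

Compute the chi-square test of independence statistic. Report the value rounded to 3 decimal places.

test statistic = 11.002

Row totals [45, 48, 57], col totals [39, 35, 76], n=150
χ² = (7−11.70)²/11.70 + (17−10.50)²/10.50 + (21−22.80)²/22.80 + (15−12.48)²/12.48 + (5−11.20)²/11.20 + (28−24.32)²/24.32 + (17−14.82)²/14.82 + (13−13.30)²/13.30 + (27−28.88)²/28.88 = 11.0016
df = 4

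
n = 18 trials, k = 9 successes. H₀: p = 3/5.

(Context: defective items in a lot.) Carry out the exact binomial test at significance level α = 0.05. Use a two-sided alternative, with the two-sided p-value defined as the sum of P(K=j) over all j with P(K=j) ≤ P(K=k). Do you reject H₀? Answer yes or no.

reject H₀: no

Exact binomial: n=18, k=9, p₀=3/5=0.6000
P(X=j) = C(n,j)·p₀^j·(1−p₀)^(n−j); p = Σ P(X=j) over j with P(X=j) ≤ P(X=9)
p-value (two-sided) = 0.47192
At α=0.05: p ≥ α → fail to reject H₀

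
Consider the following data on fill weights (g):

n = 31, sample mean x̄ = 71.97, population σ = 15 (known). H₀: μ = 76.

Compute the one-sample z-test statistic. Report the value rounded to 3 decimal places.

SE = σ/√n = 15/√31 = 2.6941
z = (x̄−μ₀)/SE = (71.97−76)/2.6941 = -1.4959

test statistic = -1.496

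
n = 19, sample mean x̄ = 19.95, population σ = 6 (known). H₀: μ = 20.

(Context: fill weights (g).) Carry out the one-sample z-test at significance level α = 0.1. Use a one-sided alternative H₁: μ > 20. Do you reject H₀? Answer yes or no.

SE = σ/√n = 6/√19 = 1.3765
z = (x̄−μ₀)/SE = (19.95−20)/1.3765 = -0.0363
p-value (one-sided, H₁ greater) = 0.51449
At α=0.1: p ≥ α → fail to reject H₀

reject H₀: no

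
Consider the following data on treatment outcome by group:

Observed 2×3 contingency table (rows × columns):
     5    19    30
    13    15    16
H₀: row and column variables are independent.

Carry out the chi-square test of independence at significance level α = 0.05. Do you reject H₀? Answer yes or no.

reject H₀: yes

Row totals [54, 44], col totals [18, 34, 46], n=98
χ² = (5−9.92)²/9.92 + (19−18.73)²/18.73 + (30−25.35)²/25.35 + (13−8.08)²/8.08 + (15−15.27)²/15.27 + (16−20.65)²/20.65 = 7.3431
df = 2
p-value (upper-tail) = 0.02544
At α=0.05: p < α → reject H₀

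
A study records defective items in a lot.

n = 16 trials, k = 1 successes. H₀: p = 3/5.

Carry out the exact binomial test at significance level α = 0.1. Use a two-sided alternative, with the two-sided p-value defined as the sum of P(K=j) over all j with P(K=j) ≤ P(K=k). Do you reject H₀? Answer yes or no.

Exact binomial: n=16, k=1, p₀=3/5=0.6000
P(X=j) = C(n,j)·p₀^j·(1−p₀)^(n−j); p = Σ P(X=j) over j with P(X=j) ≤ P(X=1)
p-value (two-sided) = 0.00001
At α=0.1: p < α → reject H₀

reject H₀: yes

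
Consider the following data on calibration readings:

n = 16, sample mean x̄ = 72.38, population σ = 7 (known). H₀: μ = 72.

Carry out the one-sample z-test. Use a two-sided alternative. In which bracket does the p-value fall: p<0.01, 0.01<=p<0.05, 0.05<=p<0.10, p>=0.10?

p-value bracket: p>=0.10

SE = σ/√n = 7/√16 = 1.7500
z = (x̄−μ₀)/SE = (72.38−72)/1.7500 = 0.2171
p-value (two-sided) = 0.82810
→ bracket: p>=0.10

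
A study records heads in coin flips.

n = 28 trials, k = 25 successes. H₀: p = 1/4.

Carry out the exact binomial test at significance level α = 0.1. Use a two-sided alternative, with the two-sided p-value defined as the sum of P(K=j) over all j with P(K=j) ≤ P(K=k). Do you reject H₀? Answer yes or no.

Exact binomial: n=28, k=25, p₀=1/4=0.2500
P(X=j) = C(n,j)·p₀^j·(1−p₀)^(n−j); p = Σ P(X=j) over j with P(X=j) ≤ P(X=25)
p-value (two-sided) = 0.00000
At α=0.1: p < α → reject H₀

reject H₀: yes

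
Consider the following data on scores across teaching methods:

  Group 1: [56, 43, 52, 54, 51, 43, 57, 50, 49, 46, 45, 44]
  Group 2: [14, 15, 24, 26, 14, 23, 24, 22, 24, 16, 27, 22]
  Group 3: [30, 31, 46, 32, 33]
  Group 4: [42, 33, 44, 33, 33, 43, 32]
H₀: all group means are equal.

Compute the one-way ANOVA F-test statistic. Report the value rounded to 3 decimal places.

test statistic = 58.221

Group means [49.17, 20.92, 34.40, 37.14], grand mean 35.361
SSB = Σnᵢ(x̄ᵢ−x̄)² = 4817.665; SSW = ΣΣ(x−x̄ᵢ)² = 882.640
MSB = 4817.665/3 = 1605.8884; MSW = 882.640/32 = 27.5825
F = MSB/MSW = 58.2212
df = (3, 32)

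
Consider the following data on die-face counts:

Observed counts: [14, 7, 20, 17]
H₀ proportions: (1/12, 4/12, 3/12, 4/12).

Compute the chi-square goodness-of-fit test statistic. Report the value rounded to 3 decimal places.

n = 58; E_i = n·p_i = [4.83, 19.33, 14.50, 19.33]
χ² = (14−4.83)²/4.83 + (7−19.33)²/19.33 + (20−14.50)²/14.50 + (17−19.33)²/19.33 = 27.6207
df = 3

test statistic = 27.621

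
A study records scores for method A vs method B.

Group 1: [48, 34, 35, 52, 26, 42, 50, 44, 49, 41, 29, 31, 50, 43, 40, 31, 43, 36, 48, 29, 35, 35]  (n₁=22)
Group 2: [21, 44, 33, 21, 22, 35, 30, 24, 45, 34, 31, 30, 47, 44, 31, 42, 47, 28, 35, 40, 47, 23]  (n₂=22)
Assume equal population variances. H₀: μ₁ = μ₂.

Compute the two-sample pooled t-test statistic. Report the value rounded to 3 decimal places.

x̄₁=39.591, s₁=7.914, n₁=22
x̄₂=34.273, s₂=9.046, n₂=22
s_p² = [21·7.914² + 21·9.046²]/42 = 72.2305
SE = √(s_p²·(1/22+1/22)) = 2.5625
t = (39.591−34.273)/2.5625 = 2.0754
df = 42

test statistic = 2.075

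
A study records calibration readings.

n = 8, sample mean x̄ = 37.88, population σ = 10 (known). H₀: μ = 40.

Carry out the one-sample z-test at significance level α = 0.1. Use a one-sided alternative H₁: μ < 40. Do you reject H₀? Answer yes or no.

SE = σ/√n = 10/√8 = 3.5355
z = (x̄−μ₀)/SE = (37.88−40)/3.5355 = -0.5996
p-value (one-sided, H₁ less) = 0.27438
At α=0.1: p ≥ α → fail to reject H₀

reject H₀: no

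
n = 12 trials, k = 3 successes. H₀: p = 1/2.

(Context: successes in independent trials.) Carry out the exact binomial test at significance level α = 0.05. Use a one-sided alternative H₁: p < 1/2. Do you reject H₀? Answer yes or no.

reject H₀: no

Exact binomial: n=12, k=3, p₀=1/2=0.5000
P(X≤3) from Σ C(n,i)·p₀^i·(1−p₀)^(n−i)
p-value (one-sided, H₁ less) = 0.07300
At α=0.05: p ≥ α → fail to reject H₀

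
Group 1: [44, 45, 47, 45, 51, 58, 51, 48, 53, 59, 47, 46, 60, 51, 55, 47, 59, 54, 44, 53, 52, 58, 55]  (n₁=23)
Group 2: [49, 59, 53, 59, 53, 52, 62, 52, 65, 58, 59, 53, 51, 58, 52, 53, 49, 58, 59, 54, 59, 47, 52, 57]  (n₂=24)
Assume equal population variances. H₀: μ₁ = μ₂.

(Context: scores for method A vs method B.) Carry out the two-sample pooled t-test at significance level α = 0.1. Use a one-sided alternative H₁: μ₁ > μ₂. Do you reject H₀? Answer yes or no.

x̄₁=51.391, s₁=5.246, n₁=23
x̄₂=55.125, s₂=4.495, n₂=24
s_p² = [22·5.246² + 23·4.495²]/45 = 23.7801
SE = √(s_p²·(1/23+1/24)) = 1.4229
t = (51.391−55.125)/1.4229 = -2.6239
df = 45
p-value (one-sided, H₁ greater) = 0.99409
At α=0.1: p ≥ α → fail to reject H₀

reject H₀: no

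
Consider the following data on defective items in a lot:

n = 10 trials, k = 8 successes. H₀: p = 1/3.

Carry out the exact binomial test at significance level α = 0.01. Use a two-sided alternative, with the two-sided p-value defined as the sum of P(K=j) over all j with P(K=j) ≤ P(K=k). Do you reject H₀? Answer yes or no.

reject H₀: yes

Exact binomial: n=10, k=8, p₀=1/3=0.3333
P(X=j) = C(n,j)·p₀^j·(1−p₀)^(n−j); p = Σ P(X=j) over j with P(X=j) ≤ P(X=8)
p-value (two-sided) = 0.00340
At α=0.01: p < α → reject H₀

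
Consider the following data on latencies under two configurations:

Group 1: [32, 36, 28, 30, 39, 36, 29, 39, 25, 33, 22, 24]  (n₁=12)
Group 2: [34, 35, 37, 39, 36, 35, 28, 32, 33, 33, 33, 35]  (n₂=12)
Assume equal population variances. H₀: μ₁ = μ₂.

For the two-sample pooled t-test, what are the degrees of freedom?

df = n₁ + n₂ − 2 = 12 + 12 − 2 = 22

degrees of freedom = 22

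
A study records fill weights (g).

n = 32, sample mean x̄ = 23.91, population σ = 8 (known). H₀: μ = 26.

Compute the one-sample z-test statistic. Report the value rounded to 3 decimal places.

SE = σ/√n = 8/√32 = 1.4142
z = (x̄−μ₀)/SE = (23.91−26)/1.4142 = -1.4779

test statistic = -1.478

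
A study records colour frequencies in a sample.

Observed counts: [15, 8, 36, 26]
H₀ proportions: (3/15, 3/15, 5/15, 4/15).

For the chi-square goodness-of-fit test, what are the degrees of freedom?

degrees of freedom = 3

df = k − 1 = 4 − 1 = 3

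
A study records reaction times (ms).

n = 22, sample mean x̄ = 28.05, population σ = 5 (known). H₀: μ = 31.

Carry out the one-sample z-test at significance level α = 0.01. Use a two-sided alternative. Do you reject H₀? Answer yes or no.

SE = σ/√n = 5/√22 = 1.0660
z = (x̄−μ₀)/SE = (28.05−31)/1.0660 = -2.7673
p-value (two-sided) = 0.00565
At α=0.01: p < α → reject H₀

reject H₀: yes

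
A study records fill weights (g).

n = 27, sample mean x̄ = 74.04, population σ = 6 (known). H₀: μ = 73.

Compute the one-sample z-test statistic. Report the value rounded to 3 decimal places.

test statistic = 0.901

SE = σ/√n = 6/√27 = 1.1547
z = (x̄−μ₀)/SE = (74.04−73)/1.1547 = 0.9007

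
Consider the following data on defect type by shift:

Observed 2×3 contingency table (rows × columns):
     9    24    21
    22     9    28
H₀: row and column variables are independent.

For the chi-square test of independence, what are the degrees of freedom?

df = (r−1)(c−1) = (2−1)·(3−1) = 2

degrees of freedom = 2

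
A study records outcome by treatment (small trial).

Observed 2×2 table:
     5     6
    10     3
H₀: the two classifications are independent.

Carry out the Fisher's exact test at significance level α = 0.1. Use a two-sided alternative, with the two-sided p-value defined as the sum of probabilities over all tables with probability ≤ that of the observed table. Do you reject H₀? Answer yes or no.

reject H₀: no

Margins: r₁=11, r₂=13, c₁=15, c₂=9, n=24
p_obs = C(11,5)·C(13,10)/C(24,15); sum pmf over tables with pmf ≤ p_obs
p-value (two-sided) = 0.20598
At α=0.1: p ≥ α → fail to reject H₀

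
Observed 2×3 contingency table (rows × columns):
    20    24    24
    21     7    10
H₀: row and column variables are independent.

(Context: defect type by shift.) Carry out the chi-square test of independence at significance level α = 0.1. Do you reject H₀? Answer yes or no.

reject H₀: yes

Row totals [68, 38], col totals [41, 31, 34], n=106
χ² = (20−26.30)²/26.30 + (24−19.89)²/19.89 + (24−21.81)²/21.81 + (21−14.70)²/14.70 + (7−11.11)²/11.11 + (10−12.19)²/12.19 = 7.1976
df = 2
p-value (upper-tail) = 0.02736
At α=0.1: p < α → reject H₀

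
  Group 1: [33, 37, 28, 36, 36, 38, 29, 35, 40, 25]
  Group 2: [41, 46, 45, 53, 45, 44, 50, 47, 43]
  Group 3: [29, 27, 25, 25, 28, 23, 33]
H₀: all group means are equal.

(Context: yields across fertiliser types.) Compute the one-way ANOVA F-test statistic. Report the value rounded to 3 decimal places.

test statistic = 45.077

Group means [33.70, 46.00, 27.14], grand mean 36.192
SSB = Σnᵢ(x̄ᵢ−x̄)² = 1501.081; SSW = ΣΣ(x−x̄ᵢ)² = 382.957
MSB = 1501.081/2 = 750.5407; MSW = 382.957/23 = 16.6503
F = MSB/MSW = 45.0767
df = (2, 23)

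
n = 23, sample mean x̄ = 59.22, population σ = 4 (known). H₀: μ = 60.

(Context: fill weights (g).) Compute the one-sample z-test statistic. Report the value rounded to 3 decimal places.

test statistic = -0.935

SE = σ/√n = 4/√23 = 0.8341
z = (x̄−μ₀)/SE = (59.22−60)/0.8341 = -0.9352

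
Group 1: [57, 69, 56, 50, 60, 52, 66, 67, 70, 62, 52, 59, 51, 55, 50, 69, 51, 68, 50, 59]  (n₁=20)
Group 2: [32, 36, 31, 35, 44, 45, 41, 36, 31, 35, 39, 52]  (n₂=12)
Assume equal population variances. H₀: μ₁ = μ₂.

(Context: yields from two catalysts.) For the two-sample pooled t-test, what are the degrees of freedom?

df = n₁ + n₂ − 2 = 20 + 12 − 2 = 30

degrees of freedom = 30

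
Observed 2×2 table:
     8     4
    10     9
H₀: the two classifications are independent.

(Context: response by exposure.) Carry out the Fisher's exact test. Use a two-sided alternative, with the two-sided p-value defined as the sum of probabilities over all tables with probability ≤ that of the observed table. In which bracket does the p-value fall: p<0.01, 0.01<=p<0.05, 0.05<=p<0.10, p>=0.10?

p-value bracket: p>=0.10

Margins: r₁=12, r₂=19, c₁=18, c₂=13, n=31
p_obs = C(12,8)·C(19,10)/C(31,18); sum pmf over tables with pmf ≤ p_obs
p-value (two-sided) = 0.48403
→ bracket: p>=0.10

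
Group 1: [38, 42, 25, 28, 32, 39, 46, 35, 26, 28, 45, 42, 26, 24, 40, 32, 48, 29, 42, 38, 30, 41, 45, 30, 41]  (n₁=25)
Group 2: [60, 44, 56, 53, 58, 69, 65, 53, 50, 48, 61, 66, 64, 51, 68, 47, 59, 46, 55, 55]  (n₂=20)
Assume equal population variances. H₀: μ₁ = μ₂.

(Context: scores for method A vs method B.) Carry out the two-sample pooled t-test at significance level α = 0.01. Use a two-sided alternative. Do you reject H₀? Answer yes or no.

x̄₁=35.680, s₁=7.476, n₁=25
x̄₂=56.400, s₂=7.535, n₂=20
s_p² = [24·7.476² + 19·7.535²]/43 = 56.2847
SE = √(s_p²·(1/25+1/20)) = 2.2507
t = (35.680−56.400)/2.2507 = -9.2061
df = 43
p-value (two-sided) = 0.00000
At α=0.01: p < α → reject H₀

reject H₀: yes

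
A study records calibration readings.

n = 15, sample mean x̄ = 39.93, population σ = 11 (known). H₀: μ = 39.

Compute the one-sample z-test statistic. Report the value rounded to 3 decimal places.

SE = σ/√n = 11/√15 = 2.8402
z = (x̄−μ₀)/SE = (39.93−39)/2.8402 = 0.3274

test statistic = 0.327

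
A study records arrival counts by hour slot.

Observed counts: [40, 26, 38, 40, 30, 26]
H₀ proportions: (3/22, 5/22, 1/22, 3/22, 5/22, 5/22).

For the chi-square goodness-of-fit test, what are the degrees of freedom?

df = k − 1 = 6 − 1 = 5

degrees of freedom = 5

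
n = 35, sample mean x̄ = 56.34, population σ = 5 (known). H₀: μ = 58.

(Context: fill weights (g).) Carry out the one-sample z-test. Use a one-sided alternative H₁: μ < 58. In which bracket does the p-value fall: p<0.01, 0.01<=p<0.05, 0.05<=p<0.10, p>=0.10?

SE = σ/√n = 5/√35 = 0.8452
z = (x̄−μ₀)/SE = (56.34−58)/0.8452 = -1.9641
p-value (one-sided, H₁ less) = 0.02476
→ bracket: 0.01<=p<0.05

p-value bracket: 0.01<=p<0.05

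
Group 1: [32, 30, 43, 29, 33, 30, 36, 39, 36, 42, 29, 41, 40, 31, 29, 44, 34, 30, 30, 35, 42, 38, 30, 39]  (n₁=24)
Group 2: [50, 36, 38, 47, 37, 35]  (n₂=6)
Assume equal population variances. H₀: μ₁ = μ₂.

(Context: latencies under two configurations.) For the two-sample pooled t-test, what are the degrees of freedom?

degrees of freedom = 28

df = n₁ + n₂ − 2 = 24 + 6 − 2 = 28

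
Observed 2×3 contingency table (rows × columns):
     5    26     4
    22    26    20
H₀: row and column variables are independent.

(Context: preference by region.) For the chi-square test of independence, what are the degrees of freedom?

degrees of freedom = 2

df = (r−1)(c−1) = (2−1)·(3−1) = 2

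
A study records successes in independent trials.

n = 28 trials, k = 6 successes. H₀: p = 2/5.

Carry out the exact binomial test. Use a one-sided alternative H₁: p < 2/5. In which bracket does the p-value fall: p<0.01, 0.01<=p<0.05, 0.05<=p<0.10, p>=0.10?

Exact binomial: n=28, k=6, p₀=2/5=0.4000
P(X≤6) from Σ C(n,i)·p₀^i·(1−p₀)^(n−i)
p-value (one-sided, H₁ less) = 0.03145
→ bracket: 0.01<=p<0.05

p-value bracket: 0.01<=p<0.05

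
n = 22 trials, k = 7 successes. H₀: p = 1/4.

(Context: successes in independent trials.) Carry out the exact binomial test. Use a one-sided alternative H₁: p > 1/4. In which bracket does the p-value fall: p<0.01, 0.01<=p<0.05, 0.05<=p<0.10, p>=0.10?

p-value bracket: p>=0.10

Exact binomial: n=22, k=7, p₀=1/4=0.2500
P(X≥7) from Σ C(n,i)·p₀^i·(1−p₀)^(n−i)
p-value (one-sided, H₁ greater) = 0.30063
→ bracket: p>=0.10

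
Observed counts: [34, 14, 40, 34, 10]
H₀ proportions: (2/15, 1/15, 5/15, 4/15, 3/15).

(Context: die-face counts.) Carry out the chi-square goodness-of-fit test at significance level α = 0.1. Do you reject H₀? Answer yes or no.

reject H₀: yes

n = 132; E_i = n·p_i = [17.60, 8.80, 44.00, 35.20, 26.40]
χ² = (34−17.60)²/17.60 + (14−8.80)²/8.80 + (40−44.00)²/44.00 + (34−35.20)²/35.20 + (10−26.40)²/26.40 = 28.9470
df = 4
p-value (upper-tail) = 0.00001
At α=0.1: p < α → reject H₀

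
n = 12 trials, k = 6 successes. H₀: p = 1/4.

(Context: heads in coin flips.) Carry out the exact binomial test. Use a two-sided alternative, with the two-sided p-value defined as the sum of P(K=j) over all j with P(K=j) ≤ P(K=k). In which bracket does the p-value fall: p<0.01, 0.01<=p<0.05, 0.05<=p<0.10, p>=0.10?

p-value bracket: 0.05<=p<0.10

Exact binomial: n=12, k=6, p₀=1/4=0.2500
P(X=j) = C(n,j)·p₀^j·(1−p₀)^(n−j); p = Σ P(X=j) over j with P(X=j) ≤ P(X=6)
p-value (two-sided) = 0.08608
→ bracket: 0.05<=p<0.10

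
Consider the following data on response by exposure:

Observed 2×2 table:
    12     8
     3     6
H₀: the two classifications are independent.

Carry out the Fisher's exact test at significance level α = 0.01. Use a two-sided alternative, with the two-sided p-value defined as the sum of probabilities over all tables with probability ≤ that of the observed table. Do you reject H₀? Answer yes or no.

Margins: r₁=20, r₂=9, c₁=15, c₂=14, n=29
p_obs = C(20,12)·C(9,3)/C(29,15); sum pmf over tables with pmf ≤ p_obs
p-value (two-sided) = 0.24508
At α=0.01: p ≥ α → fail to reject H₀

reject H₀: no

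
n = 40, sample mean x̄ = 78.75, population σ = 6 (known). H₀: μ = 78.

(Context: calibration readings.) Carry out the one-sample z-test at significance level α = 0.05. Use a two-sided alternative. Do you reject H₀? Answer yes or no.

reject H₀: no

SE = σ/√n = 6/√40 = 0.9487
z = (x̄−μ₀)/SE = (78.75−78)/0.9487 = 0.7906
p-value (two-sided) = 0.42920
At α=0.05: p ≥ α → fail to reject H₀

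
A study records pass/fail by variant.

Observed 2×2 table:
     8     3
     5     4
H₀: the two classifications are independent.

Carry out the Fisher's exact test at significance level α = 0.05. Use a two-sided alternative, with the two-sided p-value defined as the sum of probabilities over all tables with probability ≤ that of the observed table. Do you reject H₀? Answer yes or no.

reject H₀: no

Margins: r₁=11, r₂=9, c₁=13, c₂=7, n=20
p_obs = C(11,8)·C(9,5)/C(20,13); sum pmf over tables with pmf ≤ p_obs
p-value (two-sided) = 0.64241
At α=0.05: p ≥ α → fail to reject H₀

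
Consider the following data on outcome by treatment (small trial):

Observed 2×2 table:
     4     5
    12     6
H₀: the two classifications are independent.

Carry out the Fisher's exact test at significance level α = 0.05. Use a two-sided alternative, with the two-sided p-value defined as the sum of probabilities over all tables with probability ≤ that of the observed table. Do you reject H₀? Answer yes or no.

Margins: r₁=9, r₂=18, c₁=16, c₂=11, n=27
p_obs = C(9,4)·C(18,12)/C(27,16); sum pmf over tables with pmf ≤ p_obs
p-value (two-sided) = 0.41053
At α=0.05: p ≥ α → fail to reject H₀

reject H₀: no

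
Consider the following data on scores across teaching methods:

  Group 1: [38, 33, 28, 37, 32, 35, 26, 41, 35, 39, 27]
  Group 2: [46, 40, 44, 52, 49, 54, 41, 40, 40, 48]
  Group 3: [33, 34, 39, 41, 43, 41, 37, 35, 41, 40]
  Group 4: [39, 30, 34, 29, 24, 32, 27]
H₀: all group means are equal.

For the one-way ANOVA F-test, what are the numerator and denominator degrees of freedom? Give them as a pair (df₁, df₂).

degrees of freedom = [3, 34]

k = 4 groups, N = 38 total
df = (k−1, N−k) = (4−1, 38−4) = (3, 34)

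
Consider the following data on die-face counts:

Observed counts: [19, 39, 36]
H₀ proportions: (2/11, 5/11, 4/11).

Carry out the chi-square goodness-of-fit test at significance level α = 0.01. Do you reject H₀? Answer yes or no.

reject H₀: no

n = 94; E_i = n·p_i = [17.09, 42.73, 34.18]
χ² = (19−17.09)²/17.09 + (39−42.73)²/42.73 + (36−34.18)²/34.18 = 0.6351
df = 2
p-value (upper-tail) = 0.72793
At α=0.01: p ≥ α → fail to reject H₀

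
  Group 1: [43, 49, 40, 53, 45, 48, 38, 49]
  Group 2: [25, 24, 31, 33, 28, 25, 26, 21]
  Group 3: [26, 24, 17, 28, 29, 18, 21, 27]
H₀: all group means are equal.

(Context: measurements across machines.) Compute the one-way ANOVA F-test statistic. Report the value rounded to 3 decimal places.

test statistic = 54.790

Group means [45.62, 26.62, 23.75], grand mean 32.000
SSB = Σnᵢ(x̄ᵢ−x̄)² = 2260.750; SSW = ΣΣ(x−x̄ᵢ)² = 433.250
MSB = 2260.750/2 = 1130.3750; MSW = 433.250/21 = 20.6310
F = MSB/MSW = 54.7902
df = (2, 21)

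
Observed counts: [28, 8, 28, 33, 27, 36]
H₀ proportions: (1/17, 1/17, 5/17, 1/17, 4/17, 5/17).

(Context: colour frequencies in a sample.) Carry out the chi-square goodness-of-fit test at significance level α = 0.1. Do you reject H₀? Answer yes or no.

reject H₀: yes

n = 160; E_i = n·p_i = [9.41, 9.41, 47.06, 9.41, 37.65, 47.06]
χ² = (28−9.41)²/9.41 + (8−9.41)²/9.41 + (28−47.06)²/47.06 + (33−9.41)²/9.41 + (27−37.65)²/37.65 + (36−47.06)²/47.06 = 109.3703
df = 5
p-value (upper-tail) = 0.00000
At α=0.1: p < α → reject H₀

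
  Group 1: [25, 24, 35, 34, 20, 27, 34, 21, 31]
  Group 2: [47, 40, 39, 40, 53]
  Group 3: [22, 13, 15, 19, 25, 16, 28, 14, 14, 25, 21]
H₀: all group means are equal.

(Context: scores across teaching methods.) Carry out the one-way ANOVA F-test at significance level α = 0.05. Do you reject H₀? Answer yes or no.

reject H₀: yes

Group means [27.89, 43.80, 19.27], grand mean 27.280
SSB = Σnᵢ(x̄ᵢ−x̄)² = 2073.169; SSW = ΣΣ(x−x̄ᵢ)² = 691.871
MSB = 2073.169/2 = 1036.5846; MSW = 691.871/22 = 31.4487
F = MSB/MSW = 32.9612
df = (2, 22)
p-value (upper-tail) = 0.00000
At α=0.05: p < α → reject H₀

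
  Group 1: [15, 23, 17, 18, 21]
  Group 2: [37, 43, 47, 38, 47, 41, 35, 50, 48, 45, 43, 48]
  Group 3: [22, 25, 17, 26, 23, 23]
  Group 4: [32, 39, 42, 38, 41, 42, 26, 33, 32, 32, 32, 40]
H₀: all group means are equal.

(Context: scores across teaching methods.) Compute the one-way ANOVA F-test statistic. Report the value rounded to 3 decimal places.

test statistic = 48.427

Group means [18.80, 43.50, 22.67, 35.75], grand mean 33.743
SSB = Σnᵢ(x̄ᵢ−x̄)² = 3043.302; SSW = ΣΣ(x−x̄ᵢ)² = 649.383
MSB = 3043.302/3 = 1014.4341; MSW = 649.383/31 = 20.9478
F = MSB/MSW = 48.4266
df = (3, 31)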